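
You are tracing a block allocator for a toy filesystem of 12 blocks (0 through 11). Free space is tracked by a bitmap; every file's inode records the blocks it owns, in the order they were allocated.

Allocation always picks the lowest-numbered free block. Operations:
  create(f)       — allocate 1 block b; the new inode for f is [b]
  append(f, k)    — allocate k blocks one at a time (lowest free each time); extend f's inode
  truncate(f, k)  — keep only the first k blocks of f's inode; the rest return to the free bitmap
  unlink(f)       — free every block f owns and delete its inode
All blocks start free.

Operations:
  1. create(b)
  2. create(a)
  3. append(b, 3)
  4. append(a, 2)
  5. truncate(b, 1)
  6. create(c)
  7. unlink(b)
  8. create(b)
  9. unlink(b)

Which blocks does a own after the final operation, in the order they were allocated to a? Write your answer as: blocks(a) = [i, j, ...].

  1. create(b)  ⇒  F...........  {b→[0]}
  2. create(a)  ⇒  FF..........  {a→[1]; b→[0]}
  3. append(b, 3)  ⇒  FFFFF.......  {a→[1]; b→[0, 2, 3, 4]}
  4. append(a, 2)  ⇒  FFFFFFF.....  {a→[1, 5, 6]; b→[0, 2, 3, 4]}
  5. truncate(b, 1)  ⇒  FF...FF.....  {a→[1, 5, 6]; b→[0]}
  6. create(c)  ⇒  FFF..FF.....  {a→[1, 5, 6]; b→[0]; c→[2]}
  7. unlink(b)  ⇒  .FF..FF.....  {a→[1, 5, 6]; c→[2]}
  8. create(b)  ⇒  FFF..FF.....  {a→[1, 5, 6]; b→[0]; c→[2]}
  9. unlink(b)  ⇒  .FF..FF.....  {a→[1, 5, 6]; c→[2]}

blocks(a) = [1, 5, 6]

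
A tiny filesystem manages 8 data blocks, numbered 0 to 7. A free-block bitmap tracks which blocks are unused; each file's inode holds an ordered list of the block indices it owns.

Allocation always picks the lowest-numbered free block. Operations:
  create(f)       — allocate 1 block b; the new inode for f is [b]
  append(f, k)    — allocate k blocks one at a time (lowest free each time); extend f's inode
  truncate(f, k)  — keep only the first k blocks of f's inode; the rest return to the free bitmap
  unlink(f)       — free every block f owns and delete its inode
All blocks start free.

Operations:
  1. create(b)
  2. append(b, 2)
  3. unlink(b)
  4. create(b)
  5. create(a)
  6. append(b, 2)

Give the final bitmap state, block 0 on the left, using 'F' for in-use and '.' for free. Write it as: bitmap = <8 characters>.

  1. create(b)  ⇒  F.......  {b→[0]}
  2. append(b, 2)  ⇒  FFF.....  {b→[0, 1, 2]}
  3. unlink(b)  ⇒  ........  {}
  4. create(b)  ⇒  F.......  {b→[0]}
  5. create(a)  ⇒  FF......  {a→[1]; b→[0]}
  6. append(b, 2)  ⇒  FFFF....  {a→[1]; b→[0, 2, 3]}

bitmap = FFFF....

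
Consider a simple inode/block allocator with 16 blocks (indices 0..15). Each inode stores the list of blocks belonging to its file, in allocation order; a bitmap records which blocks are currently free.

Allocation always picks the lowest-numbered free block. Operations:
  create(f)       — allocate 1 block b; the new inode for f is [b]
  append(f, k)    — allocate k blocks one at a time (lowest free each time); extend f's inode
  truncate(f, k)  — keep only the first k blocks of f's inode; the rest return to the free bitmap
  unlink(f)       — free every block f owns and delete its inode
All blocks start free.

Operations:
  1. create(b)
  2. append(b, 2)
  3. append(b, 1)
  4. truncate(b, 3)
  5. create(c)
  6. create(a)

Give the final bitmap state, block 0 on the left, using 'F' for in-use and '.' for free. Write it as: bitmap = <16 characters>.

[1] create(b) — b=0 (map F...............)
[2] append(b, 2) — b=0,1,2 (map FFF.............)
[3] append(b, 1) — b=0,1,2,3 (map FFFF............)
[4] truncate(b, 3) — b=0,1,2 (map FFF.............)
[5] create(c) — b=0,1,2 c=3 (map FFFF............)
[6] create(a) — a=4 b=0,1,2 c=3 (map FFFFF...........)

bitmap = FFFFF...........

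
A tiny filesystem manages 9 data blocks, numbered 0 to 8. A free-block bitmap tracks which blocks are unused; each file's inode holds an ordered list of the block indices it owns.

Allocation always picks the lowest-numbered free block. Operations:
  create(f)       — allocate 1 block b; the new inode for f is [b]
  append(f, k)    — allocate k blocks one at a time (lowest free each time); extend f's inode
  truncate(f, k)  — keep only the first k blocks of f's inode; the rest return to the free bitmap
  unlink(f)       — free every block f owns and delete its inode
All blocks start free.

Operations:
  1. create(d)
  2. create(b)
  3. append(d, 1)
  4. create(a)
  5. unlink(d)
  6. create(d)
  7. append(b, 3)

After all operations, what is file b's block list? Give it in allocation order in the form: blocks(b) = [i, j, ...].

blocks(b) = [1, 2, 4, 5]

  1. create(d)  ⇒  F........  {d→[0]}
  2. create(b)  ⇒  FF.......  {b→[1]; d→[0]}
  3. append(d, 1)  ⇒  FFF......  {b→[1]; d→[0, 2]}
  4. create(a)  ⇒  FFFF.....  {a→[3]; b→[1]; d→[0, 2]}
  5. unlink(d)  ⇒  .F.F.....  {a→[3]; b→[1]}
  6. create(d)  ⇒  FF.F.....  {a→[3]; b→[1]; d→[0]}
  7. append(b, 3)  ⇒  FFFFFF...  {a→[3]; b→[1, 2, 4, 5]; d→[0]}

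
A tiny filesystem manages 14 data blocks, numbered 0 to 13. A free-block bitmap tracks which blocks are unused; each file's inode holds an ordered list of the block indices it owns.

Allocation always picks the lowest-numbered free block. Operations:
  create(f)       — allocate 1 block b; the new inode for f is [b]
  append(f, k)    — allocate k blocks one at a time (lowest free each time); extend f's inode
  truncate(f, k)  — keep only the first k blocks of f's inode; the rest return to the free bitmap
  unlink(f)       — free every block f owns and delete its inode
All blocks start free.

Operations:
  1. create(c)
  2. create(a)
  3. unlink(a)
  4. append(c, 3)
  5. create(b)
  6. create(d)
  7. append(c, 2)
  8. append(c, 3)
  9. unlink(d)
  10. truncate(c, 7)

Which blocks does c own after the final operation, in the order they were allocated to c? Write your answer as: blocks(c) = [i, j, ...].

create(c): bitmap=F............. | c=[0]
create(a): bitmap=FF............ | a=[1] c=[0]
unlink(a): bitmap=F............. | c=[0]
append(c, 3): bitmap=FFFF.......... | c=[0, 1, 2, 3]
create(b): bitmap=FFFFF......... | b=[4] c=[0, 1, 2, 3]
create(d): bitmap=FFFFFF........ | b=[4] c=[0, 1, 2, 3] d=[5]
append(c, 2): bitmap=FFFFFFFF...... | b=[4] c=[0, 1, 2, 3, 6, 7] d=[5]
append(c, 3): bitmap=FFFFFFFFFFF... | b=[4] c=[0, 1, 2, 3, 6, 7, 8, 9, 10] d=[5]
unlink(d): bitmap=FFFFF.FFFFF... | b=[4] c=[0, 1, 2, 3, 6, 7, 8, 9, 10]
truncate(c, 7): bitmap=FFFFF.FFF..... | b=[4] c=[0, 1, 2, 3, 6, 7, 8]

blocks(c) = [0, 1, 2, 3, 6, 7, 8]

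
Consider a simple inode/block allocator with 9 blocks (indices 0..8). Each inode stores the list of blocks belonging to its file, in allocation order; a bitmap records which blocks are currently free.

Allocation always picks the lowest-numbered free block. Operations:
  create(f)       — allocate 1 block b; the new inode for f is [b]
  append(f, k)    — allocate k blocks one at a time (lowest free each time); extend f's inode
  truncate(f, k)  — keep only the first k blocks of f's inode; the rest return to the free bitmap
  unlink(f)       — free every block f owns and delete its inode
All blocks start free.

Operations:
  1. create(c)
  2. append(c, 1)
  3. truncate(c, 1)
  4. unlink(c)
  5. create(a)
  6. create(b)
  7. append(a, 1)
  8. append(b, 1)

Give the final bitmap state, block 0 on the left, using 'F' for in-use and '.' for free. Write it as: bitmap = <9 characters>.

bitmap = FFFF.....

  1. create(c)  ⇒  F........  {c→[0]}
  2. append(c, 1)  ⇒  FF.......  {c→[0, 1]}
  3. truncate(c, 1)  ⇒  F........  {c→[0]}
  4. unlink(c)  ⇒  .........  {}
  5. create(a)  ⇒  F........  {a→[0]}
  6. create(b)  ⇒  FF.......  {a→[0]; b→[1]}
  7. append(a, 1)  ⇒  FFF......  {a→[0, 2]; b→[1]}
  8. append(b, 1)  ⇒  FFFF.....  {a→[0, 2]; b→[1, 3]}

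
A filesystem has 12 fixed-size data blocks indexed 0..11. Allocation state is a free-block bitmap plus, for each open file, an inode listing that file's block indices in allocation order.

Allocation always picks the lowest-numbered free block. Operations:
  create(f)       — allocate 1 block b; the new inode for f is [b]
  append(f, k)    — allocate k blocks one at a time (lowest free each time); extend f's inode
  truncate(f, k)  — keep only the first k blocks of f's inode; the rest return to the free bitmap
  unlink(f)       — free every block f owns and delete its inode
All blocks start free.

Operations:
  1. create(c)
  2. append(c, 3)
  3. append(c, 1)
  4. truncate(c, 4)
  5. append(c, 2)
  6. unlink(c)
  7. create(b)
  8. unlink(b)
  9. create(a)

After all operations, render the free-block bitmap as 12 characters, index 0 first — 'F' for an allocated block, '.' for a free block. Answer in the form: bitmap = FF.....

bitmap = F...........

create(c): bitmap=F........... | c=[0]
append(c, 3): bitmap=FFFF........ | c=[0, 1, 2, 3]
append(c, 1): bitmap=FFFFF....... | c=[0, 1, 2, 3, 4]
truncate(c, 4): bitmap=FFFF........ | c=[0, 1, 2, 3]
append(c, 2): bitmap=FFFFFF...... | c=[0, 1, 2, 3, 4, 5]
unlink(c): bitmap=............ | 
create(b): bitmap=F........... | b=[0]
unlink(b): bitmap=............ | 
create(a): bitmap=F........... | a=[0]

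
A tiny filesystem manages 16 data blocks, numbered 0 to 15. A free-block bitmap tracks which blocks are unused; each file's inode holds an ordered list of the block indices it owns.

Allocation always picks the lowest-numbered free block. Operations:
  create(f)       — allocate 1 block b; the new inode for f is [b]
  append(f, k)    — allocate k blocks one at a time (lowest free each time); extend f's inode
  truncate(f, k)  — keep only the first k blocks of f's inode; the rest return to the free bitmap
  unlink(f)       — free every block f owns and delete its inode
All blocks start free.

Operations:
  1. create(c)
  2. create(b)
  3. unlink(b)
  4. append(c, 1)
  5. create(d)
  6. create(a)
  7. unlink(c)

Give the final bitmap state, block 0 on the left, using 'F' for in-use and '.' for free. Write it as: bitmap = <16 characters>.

create(c): bitmap=F............... | c=[0]
create(b): bitmap=FF.............. | b=[1] c=[0]
unlink(b): bitmap=F............... | c=[0]
append(c, 1): bitmap=FF.............. | c=[0, 1]
create(d): bitmap=FFF............. | c=[0, 1] d=[2]
create(a): bitmap=FFFF............ | a=[3] c=[0, 1] d=[2]
unlink(c): bitmap=..FF............ | a=[3] d=[2]

bitmap = ..FF............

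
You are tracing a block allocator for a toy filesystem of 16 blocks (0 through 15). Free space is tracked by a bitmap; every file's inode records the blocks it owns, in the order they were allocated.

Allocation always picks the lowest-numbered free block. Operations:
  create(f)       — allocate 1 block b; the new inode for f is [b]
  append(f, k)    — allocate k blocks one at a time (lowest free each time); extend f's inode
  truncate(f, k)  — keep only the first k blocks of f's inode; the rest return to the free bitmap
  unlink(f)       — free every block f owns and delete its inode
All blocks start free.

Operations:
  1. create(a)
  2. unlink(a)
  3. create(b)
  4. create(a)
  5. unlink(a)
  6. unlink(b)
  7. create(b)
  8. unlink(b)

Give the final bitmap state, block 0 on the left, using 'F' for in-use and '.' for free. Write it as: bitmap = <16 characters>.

  1. create(a)  ⇒  F...............  {a→[0]}
  2. unlink(a)  ⇒  ................  {}
  3. create(b)  ⇒  F...............  {b→[0]}
  4. create(a)  ⇒  FF..............  {a→[1]; b→[0]}
  5. unlink(a)  ⇒  F...............  {b→[0]}
  6. unlink(b)  ⇒  ................  {}
  7. create(b)  ⇒  F...............  {b→[0]}
  8. unlink(b)  ⇒  ................  {}

bitmap = ................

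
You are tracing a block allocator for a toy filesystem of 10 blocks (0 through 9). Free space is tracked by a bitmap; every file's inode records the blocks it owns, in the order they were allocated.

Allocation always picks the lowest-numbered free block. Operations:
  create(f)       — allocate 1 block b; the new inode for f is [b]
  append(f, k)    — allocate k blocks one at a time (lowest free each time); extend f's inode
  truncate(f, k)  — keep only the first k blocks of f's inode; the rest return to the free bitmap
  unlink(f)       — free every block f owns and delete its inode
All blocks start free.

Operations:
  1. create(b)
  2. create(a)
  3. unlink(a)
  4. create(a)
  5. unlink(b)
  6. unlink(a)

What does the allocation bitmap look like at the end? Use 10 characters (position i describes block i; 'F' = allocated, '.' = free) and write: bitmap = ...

bitmap = ..........

create(b): bitmap=F......... | b=[0]
create(a): bitmap=FF........ | a=[1] b=[0]
unlink(a): bitmap=F......... | b=[0]
create(a): bitmap=FF........ | a=[1] b=[0]
unlink(b): bitmap=.F........ | a=[1]
unlink(a): bitmap=.......... | 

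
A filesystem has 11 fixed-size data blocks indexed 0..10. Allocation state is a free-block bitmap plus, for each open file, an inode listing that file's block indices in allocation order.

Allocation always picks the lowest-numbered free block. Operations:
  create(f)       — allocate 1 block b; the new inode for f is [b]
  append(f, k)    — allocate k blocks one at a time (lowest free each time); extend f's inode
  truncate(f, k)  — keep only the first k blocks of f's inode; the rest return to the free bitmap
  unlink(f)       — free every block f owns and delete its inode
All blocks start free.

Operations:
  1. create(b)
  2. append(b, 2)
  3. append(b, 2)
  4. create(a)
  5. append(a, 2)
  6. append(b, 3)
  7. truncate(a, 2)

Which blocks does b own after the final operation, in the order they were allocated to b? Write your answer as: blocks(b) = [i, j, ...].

blocks(b) = [0, 1, 2, 3, 4, 8, 9, 10]

create(b): bitmap=F.......... | b=[0]
append(b, 2): bitmap=FFF........ | b=[0, 1, 2]
append(b, 2): bitmap=FFFFF...... | b=[0, 1, 2, 3, 4]
create(a): bitmap=FFFFFF..... | a=[5] b=[0, 1, 2, 3, 4]
append(a, 2): bitmap=FFFFFFFF... | a=[5, 6, 7] b=[0, 1, 2, 3, 4]
append(b, 3): bitmap=FFFFFFFFFFF | a=[5, 6, 7] b=[0, 1, 2, 3, 4, 8, 9, 10]
truncate(a, 2): bitmap=FFFFFFF.FFF | a=[5, 6] b=[0, 1, 2, 3, 4, 8, 9, 10]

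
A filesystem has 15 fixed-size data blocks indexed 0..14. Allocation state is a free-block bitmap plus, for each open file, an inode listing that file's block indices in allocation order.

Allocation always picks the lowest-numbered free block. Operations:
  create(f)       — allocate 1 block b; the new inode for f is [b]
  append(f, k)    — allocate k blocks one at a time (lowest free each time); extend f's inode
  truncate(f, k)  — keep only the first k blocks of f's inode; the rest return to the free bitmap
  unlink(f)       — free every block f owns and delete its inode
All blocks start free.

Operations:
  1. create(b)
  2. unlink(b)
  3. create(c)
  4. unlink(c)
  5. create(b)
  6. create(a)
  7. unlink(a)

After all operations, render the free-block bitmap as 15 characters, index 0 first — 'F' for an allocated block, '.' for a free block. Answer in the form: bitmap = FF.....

bitmap = F..............

[1] create(b) — b=0 (map F..............)
[2] unlink(b) —  (map ...............)
[3] create(c) — c=0 (map F..............)
[4] unlink(c) —  (map ...............)
[5] create(b) — b=0 (map F..............)
[6] create(a) — a=1 b=0 (map FF.............)
[7] unlink(a) — b=0 (map F..............)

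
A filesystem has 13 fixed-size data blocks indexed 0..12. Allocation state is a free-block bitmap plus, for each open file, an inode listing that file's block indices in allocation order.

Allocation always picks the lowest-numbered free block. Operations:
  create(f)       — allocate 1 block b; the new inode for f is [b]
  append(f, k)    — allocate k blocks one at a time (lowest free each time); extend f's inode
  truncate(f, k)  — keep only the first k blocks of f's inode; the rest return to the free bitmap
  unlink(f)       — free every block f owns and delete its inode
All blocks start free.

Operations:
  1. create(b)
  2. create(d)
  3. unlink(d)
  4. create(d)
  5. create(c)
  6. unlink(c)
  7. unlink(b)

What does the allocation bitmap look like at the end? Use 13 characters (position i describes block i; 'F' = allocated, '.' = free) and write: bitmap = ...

  1. create(b)  ⇒  F............  {b→[0]}
  2. create(d)  ⇒  FF...........  {b→[0]; d→[1]}
  3. unlink(d)  ⇒  F............  {b→[0]}
  4. create(d)  ⇒  FF...........  {b→[0]; d→[1]}
  5. create(c)  ⇒  FFF..........  {b→[0]; c→[2]; d→[1]}
  6. unlink(c)  ⇒  FF...........  {b→[0]; d→[1]}
  7. unlink(b)  ⇒  .F...........  {d→[1]}

bitmap = .F...........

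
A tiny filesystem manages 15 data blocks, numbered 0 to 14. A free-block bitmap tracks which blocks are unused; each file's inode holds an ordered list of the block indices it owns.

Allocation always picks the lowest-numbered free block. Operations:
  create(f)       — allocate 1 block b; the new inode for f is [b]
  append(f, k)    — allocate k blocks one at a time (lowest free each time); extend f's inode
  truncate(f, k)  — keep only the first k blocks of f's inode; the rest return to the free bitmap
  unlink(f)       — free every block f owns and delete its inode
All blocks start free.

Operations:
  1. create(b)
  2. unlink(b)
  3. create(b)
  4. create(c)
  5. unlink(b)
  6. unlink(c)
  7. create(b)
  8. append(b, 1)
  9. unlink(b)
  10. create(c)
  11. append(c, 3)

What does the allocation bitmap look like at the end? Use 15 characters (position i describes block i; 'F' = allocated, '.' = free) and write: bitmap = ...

bitmap = FFFF...........

after create(b) → b:[0]  free=[F..............]
after unlink(b) →   free=[...............]
after create(b) → b:[0]  free=[F..............]
after create(c) → b:[0], c:[1]  free=[FF.............]
after unlink(b) → c:[1]  free=[.F.............]
after unlink(c) →   free=[...............]
after create(b) → b:[0]  free=[F..............]
after append(b, 1) → b:[0, 1]  free=[FF.............]
after unlink(b) →   free=[...............]
after create(c) → c:[0]  free=[F..............]
after append(c, 3) → c:[0, 1, 2, 3]  free=[FFFF...........]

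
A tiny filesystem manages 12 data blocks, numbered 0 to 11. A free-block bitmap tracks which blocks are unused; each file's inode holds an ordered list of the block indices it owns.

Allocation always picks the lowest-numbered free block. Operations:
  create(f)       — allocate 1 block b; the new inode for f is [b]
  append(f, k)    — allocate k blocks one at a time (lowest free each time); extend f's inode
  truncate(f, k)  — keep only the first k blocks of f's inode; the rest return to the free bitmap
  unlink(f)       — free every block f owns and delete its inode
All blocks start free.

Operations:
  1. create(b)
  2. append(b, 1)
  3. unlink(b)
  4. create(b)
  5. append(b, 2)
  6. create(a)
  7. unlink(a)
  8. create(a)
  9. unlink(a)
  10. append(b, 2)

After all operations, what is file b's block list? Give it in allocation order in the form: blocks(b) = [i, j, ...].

blocks(b) = [0, 1, 2, 3, 4]

[1] create(b) — b=0 (map F...........)
[2] append(b, 1) — b=0,1 (map FF..........)
[3] unlink(b) —  (map ............)
[4] create(b) — b=0 (map F...........)
[5] append(b, 2) — b=0,1,2 (map FFF.........)
[6] create(a) — a=3 b=0,1,2 (map FFFF........)
[7] unlink(a) — b=0,1,2 (map FFF.........)
[8] create(a) — a=3 b=0,1,2 (map FFFF........)
[9] unlink(a) — b=0,1,2 (map FFF.........)
[10] append(b, 2) — b=0,1,2,3,4 (map FFFFF.......)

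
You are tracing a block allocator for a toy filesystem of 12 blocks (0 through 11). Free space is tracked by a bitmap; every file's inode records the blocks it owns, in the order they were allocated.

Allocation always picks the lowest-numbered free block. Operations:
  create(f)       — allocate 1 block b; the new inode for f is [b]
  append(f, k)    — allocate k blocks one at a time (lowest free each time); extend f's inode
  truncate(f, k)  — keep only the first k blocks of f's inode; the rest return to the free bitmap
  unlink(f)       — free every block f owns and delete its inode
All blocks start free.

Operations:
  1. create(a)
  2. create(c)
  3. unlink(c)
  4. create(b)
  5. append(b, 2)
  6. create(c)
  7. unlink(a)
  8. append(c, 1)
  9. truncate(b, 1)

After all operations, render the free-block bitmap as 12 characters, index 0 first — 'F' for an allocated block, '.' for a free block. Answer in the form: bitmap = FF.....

after create(a) → a:[0]  free=[F...........]
after create(c) → a:[0], c:[1]  free=[FF..........]
after unlink(c) → a:[0]  free=[F...........]
after create(b) → a:[0], b:[1]  free=[FF..........]
after append(b, 2) → a:[0], b:[1, 2, 3]  free=[FFFF........]
after create(c) → a:[0], b:[1, 2, 3], c:[4]  free=[FFFFF.......]
after unlink(a) → b:[1, 2, 3], c:[4]  free=[.FFFF.......]
after append(c, 1) → b:[1, 2, 3], c:[4, 0]  free=[FFFFF.......]
after truncate(b, 1) → b:[1], c:[4, 0]  free=[FF..F.......]

bitmap = FF..F.......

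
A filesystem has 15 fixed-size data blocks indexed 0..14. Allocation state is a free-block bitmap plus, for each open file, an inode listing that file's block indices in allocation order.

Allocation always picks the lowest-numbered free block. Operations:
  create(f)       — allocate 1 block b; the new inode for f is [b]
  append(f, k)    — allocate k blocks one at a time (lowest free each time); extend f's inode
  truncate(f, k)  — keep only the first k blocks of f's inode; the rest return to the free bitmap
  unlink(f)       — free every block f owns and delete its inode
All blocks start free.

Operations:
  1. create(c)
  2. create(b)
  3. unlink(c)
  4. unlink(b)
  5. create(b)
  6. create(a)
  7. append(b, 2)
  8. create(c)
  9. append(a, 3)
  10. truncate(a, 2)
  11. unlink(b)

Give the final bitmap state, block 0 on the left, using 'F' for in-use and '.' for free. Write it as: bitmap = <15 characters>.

[1] create(c) — c=0 (map F..............)
[2] create(b) — b=1 c=0 (map FF.............)
[3] unlink(c) — b=1 (map .F.............)
[4] unlink(b) —  (map ...............)
[5] create(b) — b=0 (map F..............)
[6] create(a) — a=1 b=0 (map FF.............)
[7] append(b, 2) — a=1 b=0,2,3 (map FFFF...........)
[8] create(c) — a=1 b=0,2,3 c=4 (map FFFFF..........)
[9] append(a, 3) — a=1,5,6,7 b=0,2,3 c=4 (map FFFFFFFF.......)
[10] truncate(a, 2) — a=1,5 b=0,2,3 c=4 (map FFFFFF.........)
[11] unlink(b) — a=1,5 c=4 (map .F..FF.........)

bitmap = .F..FF.........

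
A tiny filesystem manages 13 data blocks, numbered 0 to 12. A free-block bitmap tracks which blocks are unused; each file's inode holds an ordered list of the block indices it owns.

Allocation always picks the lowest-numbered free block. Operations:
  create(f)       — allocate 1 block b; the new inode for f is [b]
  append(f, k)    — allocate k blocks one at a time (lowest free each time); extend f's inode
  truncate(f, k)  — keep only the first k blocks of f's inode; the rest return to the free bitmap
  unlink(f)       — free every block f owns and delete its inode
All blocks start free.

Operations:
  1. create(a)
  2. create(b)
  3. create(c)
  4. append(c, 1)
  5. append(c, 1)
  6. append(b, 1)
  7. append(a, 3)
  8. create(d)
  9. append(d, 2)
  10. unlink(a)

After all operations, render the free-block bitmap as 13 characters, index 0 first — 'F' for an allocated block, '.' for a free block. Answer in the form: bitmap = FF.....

bitmap = .FFFFF...FFF.

  1. create(a)  ⇒  F............  {a→[0]}
  2. create(b)  ⇒  FF...........  {a→[0]; b→[1]}
  3. create(c)  ⇒  FFF..........  {a→[0]; b→[1]; c→[2]}
  4. append(c, 1)  ⇒  FFFF.........  {a→[0]; b→[1]; c→[2, 3]}
  5. append(c, 1)  ⇒  FFFFF........  {a→[0]; b→[1]; c→[2, 3, 4]}
  6. append(b, 1)  ⇒  FFFFFF.......  {a→[0]; b→[1, 5]; c→[2, 3, 4]}
  7. append(a, 3)  ⇒  FFFFFFFFF....  {a→[0, 6, 7, 8]; b→[1, 5]; c→[2, 3, 4]}
  8. create(d)  ⇒  FFFFFFFFFF...  {a→[0, 6, 7, 8]; b→[1, 5]; c→[2, 3, 4]; d→[9]}
  9. append(d, 2)  ⇒  FFFFFFFFFFFF.  {a→[0, 6, 7, 8]; b→[1, 5]; c→[2, 3, 4]; d→[9, 10, 11]}
  10. unlink(a)  ⇒  .FFFFF...FFF.  {b→[1, 5]; c→[2, 3, 4]; d→[9, 10, 11]}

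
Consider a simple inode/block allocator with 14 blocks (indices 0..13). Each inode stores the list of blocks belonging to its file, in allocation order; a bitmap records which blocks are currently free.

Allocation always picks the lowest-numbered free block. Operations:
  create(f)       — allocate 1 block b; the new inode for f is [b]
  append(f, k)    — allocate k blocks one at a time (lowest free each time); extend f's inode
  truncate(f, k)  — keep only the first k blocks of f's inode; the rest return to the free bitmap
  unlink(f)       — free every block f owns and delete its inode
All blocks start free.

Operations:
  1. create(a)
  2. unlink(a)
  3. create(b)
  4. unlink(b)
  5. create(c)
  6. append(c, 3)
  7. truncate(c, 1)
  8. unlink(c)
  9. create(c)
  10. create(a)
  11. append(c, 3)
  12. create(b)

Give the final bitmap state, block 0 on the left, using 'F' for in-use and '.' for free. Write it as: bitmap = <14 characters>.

bitmap = FFFFFF........

[1] create(a) — a=0 (map F.............)
[2] unlink(a) —  (map ..............)
[3] create(b) — b=0 (map F.............)
[4] unlink(b) —  (map ..............)
[5] create(c) — c=0 (map F.............)
[6] append(c, 3) — c=0,1,2,3 (map FFFF..........)
[7] truncate(c, 1) — c=0 (map F.............)
[8] unlink(c) —  (map ..............)
[9] create(c) — c=0 (map F.............)
[10] create(a) — a=1 c=0 (map FF............)
[11] append(c, 3) — a=1 c=0,2,3,4 (map FFFFF.........)
[12] create(b) — a=1 b=5 c=0,2,3,4 (map FFFFFF........)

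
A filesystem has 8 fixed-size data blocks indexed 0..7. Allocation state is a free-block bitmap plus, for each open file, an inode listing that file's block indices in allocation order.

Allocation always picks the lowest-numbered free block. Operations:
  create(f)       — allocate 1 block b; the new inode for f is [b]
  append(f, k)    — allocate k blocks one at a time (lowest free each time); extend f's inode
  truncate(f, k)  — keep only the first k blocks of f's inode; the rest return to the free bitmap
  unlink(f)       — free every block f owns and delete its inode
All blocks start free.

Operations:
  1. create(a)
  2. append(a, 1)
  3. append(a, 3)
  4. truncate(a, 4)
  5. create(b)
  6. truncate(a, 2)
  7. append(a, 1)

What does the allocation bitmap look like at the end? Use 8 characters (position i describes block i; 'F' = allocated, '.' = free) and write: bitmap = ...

bitmap = FFF.F...

  1. create(a)  ⇒  F.......  {a→[0]}
  2. append(a, 1)  ⇒  FF......  {a→[0, 1]}
  3. append(a, 3)  ⇒  FFFFF...  {a→[0, 1, 2, 3, 4]}
  4. truncate(a, 4)  ⇒  FFFF....  {a→[0, 1, 2, 3]}
  5. create(b)  ⇒  FFFFF...  {a→[0, 1, 2, 3]; b→[4]}
  6. truncate(a, 2)  ⇒  FF..F...  {a→[0, 1]; b→[4]}
  7. append(a, 1)  ⇒  FFF.F...  {a→[0, 1, 2]; b→[4]}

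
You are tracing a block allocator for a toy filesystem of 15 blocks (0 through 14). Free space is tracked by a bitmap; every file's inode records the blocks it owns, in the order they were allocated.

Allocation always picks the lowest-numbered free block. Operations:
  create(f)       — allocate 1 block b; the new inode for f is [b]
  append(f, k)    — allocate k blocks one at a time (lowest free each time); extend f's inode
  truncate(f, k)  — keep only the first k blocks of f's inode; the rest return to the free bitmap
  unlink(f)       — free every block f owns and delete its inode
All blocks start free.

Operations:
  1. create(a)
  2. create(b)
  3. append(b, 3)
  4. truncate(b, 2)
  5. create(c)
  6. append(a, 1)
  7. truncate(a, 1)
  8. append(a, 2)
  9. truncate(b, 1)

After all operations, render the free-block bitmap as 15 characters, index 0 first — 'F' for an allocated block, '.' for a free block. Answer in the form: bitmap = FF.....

  1. create(a)  ⇒  F..............  {a→[0]}
  2. create(b)  ⇒  FF.............  {a→[0]; b→[1]}
  3. append(b, 3)  ⇒  FFFFF..........  {a→[0]; b→[1, 2, 3, 4]}
  4. truncate(b, 2)  ⇒  FFF............  {a→[0]; b→[1, 2]}
  5. create(c)  ⇒  FFFF...........  {a→[0]; b→[1, 2]; c→[3]}
  6. append(a, 1)  ⇒  FFFFF..........  {a→[0, 4]; b→[1, 2]; c→[3]}
  7. truncate(a, 1)  ⇒  FFFF...........  {a→[0]; b→[1, 2]; c→[3]}
  8. append(a, 2)  ⇒  FFFFFF.........  {a→[0, 4, 5]; b→[1, 2]; c→[3]}
  9. truncate(b, 1)  ⇒  FF.FFF.........  {a→[0, 4, 5]; b→[1]; c→[3]}

bitmap = FF.FFF.........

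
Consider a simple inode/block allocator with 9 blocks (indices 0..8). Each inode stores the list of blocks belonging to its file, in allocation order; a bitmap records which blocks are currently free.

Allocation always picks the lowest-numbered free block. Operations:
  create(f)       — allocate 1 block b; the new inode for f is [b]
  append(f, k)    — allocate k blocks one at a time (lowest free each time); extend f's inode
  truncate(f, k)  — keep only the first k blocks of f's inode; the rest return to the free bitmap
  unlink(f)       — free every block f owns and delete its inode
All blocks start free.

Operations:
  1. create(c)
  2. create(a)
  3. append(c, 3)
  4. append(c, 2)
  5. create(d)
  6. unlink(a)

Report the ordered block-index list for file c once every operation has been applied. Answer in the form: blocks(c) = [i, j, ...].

create(c): bitmap=F........ | c=[0]
create(a): bitmap=FF....... | a=[1] c=[0]
append(c, 3): bitmap=FFFFF.... | a=[1] c=[0, 2, 3, 4]
append(c, 2): bitmap=FFFFFFF.. | a=[1] c=[0, 2, 3, 4, 5, 6]
create(d): bitmap=FFFFFFFF. | a=[1] c=[0, 2, 3, 4, 5, 6] d=[7]
unlink(a): bitmap=F.FFFFFF. | c=[0, 2, 3, 4, 5, 6] d=[7]

blocks(c) = [0, 2, 3, 4, 5, 6]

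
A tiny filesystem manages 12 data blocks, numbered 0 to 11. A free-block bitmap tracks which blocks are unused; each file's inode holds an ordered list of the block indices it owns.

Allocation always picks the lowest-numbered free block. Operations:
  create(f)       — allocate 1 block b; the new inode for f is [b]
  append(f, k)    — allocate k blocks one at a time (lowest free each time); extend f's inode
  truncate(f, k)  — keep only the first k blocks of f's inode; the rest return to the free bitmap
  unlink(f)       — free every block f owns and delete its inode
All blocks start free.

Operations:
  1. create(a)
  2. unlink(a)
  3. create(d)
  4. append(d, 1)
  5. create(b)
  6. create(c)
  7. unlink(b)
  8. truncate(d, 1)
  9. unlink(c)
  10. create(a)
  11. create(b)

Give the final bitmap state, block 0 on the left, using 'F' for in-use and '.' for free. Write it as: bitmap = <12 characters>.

bitmap = FFF.........

  1. create(a)  ⇒  F...........  {a→[0]}
  2. unlink(a)  ⇒  ............  {}
  3. create(d)  ⇒  F...........  {d→[0]}
  4. append(d, 1)  ⇒  FF..........  {d→[0, 1]}
  5. create(b)  ⇒  FFF.........  {b→[2]; d→[0, 1]}
  6. create(c)  ⇒  FFFF........  {b→[2]; c→[3]; d→[0, 1]}
  7. unlink(b)  ⇒  FF.F........  {c→[3]; d→[0, 1]}
  8. truncate(d, 1)  ⇒  F..F........  {c→[3]; d→[0]}
  9. unlink(c)  ⇒  F...........  {d→[0]}
  10. create(a)  ⇒  FF..........  {a→[1]; d→[0]}
  11. create(b)  ⇒  FFF.........  {a→[1]; b→[2]; d→[0]}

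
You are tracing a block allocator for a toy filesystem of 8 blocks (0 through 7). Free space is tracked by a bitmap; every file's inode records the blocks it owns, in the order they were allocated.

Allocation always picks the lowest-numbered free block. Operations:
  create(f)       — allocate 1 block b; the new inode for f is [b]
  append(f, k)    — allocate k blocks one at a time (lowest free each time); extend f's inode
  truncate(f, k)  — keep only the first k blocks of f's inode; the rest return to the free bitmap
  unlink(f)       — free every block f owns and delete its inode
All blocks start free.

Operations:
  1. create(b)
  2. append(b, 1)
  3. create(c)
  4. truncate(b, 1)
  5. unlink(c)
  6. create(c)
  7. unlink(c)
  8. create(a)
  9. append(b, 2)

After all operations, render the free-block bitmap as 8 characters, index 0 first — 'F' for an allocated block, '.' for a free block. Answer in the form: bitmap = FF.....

create(b): bitmap=F....... | b=[0]
append(b, 1): bitmap=FF...... | b=[0, 1]
create(c): bitmap=FFF..... | b=[0, 1] c=[2]
truncate(b, 1): bitmap=F.F..... | b=[0] c=[2]
unlink(c): bitmap=F....... | b=[0]
create(c): bitmap=FF...... | b=[0] c=[1]
unlink(c): bitmap=F....... | b=[0]
create(a): bitmap=FF...... | a=[1] b=[0]
append(b, 2): bitmap=FFFF.... | a=[1] b=[0, 2, 3]

bitmap = FFFF....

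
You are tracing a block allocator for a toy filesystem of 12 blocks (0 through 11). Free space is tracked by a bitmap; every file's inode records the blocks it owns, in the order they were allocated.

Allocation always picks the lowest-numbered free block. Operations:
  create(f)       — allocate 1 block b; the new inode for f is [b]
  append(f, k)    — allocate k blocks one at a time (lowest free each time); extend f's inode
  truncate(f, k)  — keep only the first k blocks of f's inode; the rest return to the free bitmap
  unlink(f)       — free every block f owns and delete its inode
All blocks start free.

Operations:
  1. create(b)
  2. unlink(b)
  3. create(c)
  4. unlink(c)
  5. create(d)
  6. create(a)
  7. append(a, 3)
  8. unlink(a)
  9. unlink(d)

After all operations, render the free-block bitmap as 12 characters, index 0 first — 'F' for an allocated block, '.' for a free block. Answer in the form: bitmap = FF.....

[1] create(b) — b=0 (map F...........)
[2] unlink(b) —  (map ............)
[3] create(c) — c=0 (map F...........)
[4] unlink(c) —  (map ............)
[5] create(d) — d=0 (map F...........)
[6] create(a) — a=1 d=0 (map FF..........)
[7] append(a, 3) — a=1,2,3,4 d=0 (map FFFFF.......)
[8] unlink(a) — d=0 (map F...........)
[9] unlink(d) —  (map ............)

bitmap = ............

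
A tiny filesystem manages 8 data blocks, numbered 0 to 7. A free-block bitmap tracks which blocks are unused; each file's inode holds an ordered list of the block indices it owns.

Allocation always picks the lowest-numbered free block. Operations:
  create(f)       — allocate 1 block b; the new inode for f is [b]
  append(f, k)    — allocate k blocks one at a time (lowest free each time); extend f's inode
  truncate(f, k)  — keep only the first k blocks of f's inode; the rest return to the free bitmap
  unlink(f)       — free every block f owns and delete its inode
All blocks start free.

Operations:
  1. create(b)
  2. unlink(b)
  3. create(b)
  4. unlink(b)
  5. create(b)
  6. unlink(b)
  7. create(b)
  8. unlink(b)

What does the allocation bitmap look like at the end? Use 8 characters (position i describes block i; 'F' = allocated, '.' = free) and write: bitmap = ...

create(b): bitmap=F....... | b=[0]
unlink(b): bitmap=........ | 
create(b): bitmap=F....... | b=[0]
unlink(b): bitmap=........ | 
create(b): bitmap=F....... | b=[0]
unlink(b): bitmap=........ | 
create(b): bitmap=F....... | b=[0]
unlink(b): bitmap=........ | 

bitmap = ........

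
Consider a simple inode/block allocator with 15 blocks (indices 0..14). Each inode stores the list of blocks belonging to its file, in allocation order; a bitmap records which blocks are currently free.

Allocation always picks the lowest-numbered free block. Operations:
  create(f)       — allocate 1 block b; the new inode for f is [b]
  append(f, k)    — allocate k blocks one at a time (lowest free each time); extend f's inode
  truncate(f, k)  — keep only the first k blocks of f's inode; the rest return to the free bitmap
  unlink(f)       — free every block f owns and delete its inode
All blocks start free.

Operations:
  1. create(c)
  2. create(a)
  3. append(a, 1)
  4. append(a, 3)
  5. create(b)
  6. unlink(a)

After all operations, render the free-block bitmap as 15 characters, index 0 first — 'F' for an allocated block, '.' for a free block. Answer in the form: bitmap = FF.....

  1. create(c)  ⇒  F..............  {c→[0]}
  2. create(a)  ⇒  FF.............  {a→[1]; c→[0]}
  3. append(a, 1)  ⇒  FFF............  {a→[1, 2]; c→[0]}
  4. append(a, 3)  ⇒  FFFFFF.........  {a→[1, 2, 3, 4, 5]; c→[0]}
  5. create(b)  ⇒  FFFFFFF........  {a→[1, 2, 3, 4, 5]; b→[6]; c→[0]}
  6. unlink(a)  ⇒  F.....F........  {b→[6]; c→[0]}

bitmap = F.....F........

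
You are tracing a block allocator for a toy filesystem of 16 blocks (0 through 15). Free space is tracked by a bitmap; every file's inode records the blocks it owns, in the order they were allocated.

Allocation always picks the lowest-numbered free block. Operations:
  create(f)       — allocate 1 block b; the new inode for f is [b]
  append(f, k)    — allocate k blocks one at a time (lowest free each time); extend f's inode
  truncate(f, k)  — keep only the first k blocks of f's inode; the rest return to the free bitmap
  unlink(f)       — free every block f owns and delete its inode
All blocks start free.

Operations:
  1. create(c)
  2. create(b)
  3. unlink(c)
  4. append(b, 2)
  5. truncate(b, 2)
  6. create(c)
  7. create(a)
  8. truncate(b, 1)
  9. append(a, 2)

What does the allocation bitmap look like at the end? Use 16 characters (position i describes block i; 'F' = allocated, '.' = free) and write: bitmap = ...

bitmap = FFFFF...........

[1] create(c) — c=0 (map F...............)
[2] create(b) — b=1 c=0 (map FF..............)
[3] unlink(c) — b=1 (map .F..............)
[4] append(b, 2) — b=1,0,2 (map FFF.............)
[5] truncate(b, 2) — b=1,0 (map FF..............)
[6] create(c) — b=1,0 c=2 (map FFF.............)
[7] create(a) — a=3 b=1,0 c=2 (map FFFF............)
[8] truncate(b, 1) — a=3 b=1 c=2 (map .FFF............)
[9] append(a, 2) — a=3,0,4 b=1 c=2 (map FFFFF...........)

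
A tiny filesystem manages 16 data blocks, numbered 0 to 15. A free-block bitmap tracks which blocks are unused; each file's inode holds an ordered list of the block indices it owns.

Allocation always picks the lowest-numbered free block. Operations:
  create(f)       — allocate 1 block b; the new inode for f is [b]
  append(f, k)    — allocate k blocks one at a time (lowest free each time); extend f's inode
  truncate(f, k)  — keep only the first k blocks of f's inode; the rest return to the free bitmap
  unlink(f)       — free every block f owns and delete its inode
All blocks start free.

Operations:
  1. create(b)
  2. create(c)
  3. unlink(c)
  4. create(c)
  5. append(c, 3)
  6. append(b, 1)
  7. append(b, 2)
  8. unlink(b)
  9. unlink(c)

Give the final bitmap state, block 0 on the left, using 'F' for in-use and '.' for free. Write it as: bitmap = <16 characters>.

bitmap = ................

create(b): bitmap=F............... | b=[0]
create(c): bitmap=FF.............. | b=[0] c=[1]
unlink(c): bitmap=F............... | b=[0]
create(c): bitmap=FF.............. | b=[0] c=[1]
append(c, 3): bitmap=FFFFF........... | b=[0] c=[1, 2, 3, 4]
append(b, 1): bitmap=FFFFFF.......... | b=[0, 5] c=[1, 2, 3, 4]
append(b, 2): bitmap=FFFFFFFF........ | b=[0, 5, 6, 7] c=[1, 2, 3, 4]
unlink(b): bitmap=.FFFF........... | c=[1, 2, 3, 4]
unlink(c): bitmap=................ | 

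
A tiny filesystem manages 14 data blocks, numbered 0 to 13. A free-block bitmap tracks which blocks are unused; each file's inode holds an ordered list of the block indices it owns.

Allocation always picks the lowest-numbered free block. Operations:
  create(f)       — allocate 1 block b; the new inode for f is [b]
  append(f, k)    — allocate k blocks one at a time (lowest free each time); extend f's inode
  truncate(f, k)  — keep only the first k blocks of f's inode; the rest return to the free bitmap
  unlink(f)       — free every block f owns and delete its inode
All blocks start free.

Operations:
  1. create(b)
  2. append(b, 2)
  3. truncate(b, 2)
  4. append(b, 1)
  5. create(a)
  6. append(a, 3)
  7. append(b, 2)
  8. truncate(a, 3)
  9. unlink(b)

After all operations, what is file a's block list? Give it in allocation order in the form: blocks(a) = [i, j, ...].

  1. create(b)  ⇒  F.............  {b→[0]}
  2. append(b, 2)  ⇒  FFF...........  {b→[0, 1, 2]}
  3. truncate(b, 2)  ⇒  FF............  {b→[0, 1]}
  4. append(b, 1)  ⇒  FFF...........  {b→[0, 1, 2]}
  5. create(a)  ⇒  FFFF..........  {a→[3]; b→[0, 1, 2]}
  6. append(a, 3)  ⇒  FFFFFFF.......  {a→[3, 4, 5, 6]; b→[0, 1, 2]}
  7. append(b, 2)  ⇒  FFFFFFFFF.....  {a→[3, 4, 5, 6]; b→[0, 1, 2, 7, 8]}
  8. truncate(a, 3)  ⇒  FFFFFF.FF.....  {a→[3, 4, 5]; b→[0, 1, 2, 7, 8]}
  9. unlink(b)  ⇒  ...FFF........  {a→[3, 4, 5]}

blocks(a) = [3, 4, 5]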